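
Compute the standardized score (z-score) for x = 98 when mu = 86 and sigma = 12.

1

Step 1: Recall the z-score formula: z = (x - mu) / sigma
Step 2: Substitute values: z = (98 - 86) / 12
Step 3: z = 12 / 12 = 1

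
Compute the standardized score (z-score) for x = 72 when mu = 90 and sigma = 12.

-1.5

Step 1: Recall the z-score formula: z = (x - mu) / sigma
Step 2: Substitute values: z = (72 - 90) / 12
Step 3: z = -18 / 12 = -1.5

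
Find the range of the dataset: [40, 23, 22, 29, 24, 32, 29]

18

Step 1: Identify the maximum value: max = 40
Step 2: Identify the minimum value: min = 22
Step 3: Range = max - min = 40 - 22 = 18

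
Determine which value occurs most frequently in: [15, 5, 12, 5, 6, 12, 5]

5

Step 1: Count the frequency of each value:
  5: appears 3 time(s)
  6: appears 1 time(s)
  12: appears 2 time(s)
  15: appears 1 time(s)
Step 2: The value 5 appears most frequently (3 times).
Step 3: Mode = 5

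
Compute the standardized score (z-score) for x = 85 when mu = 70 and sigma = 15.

1

Step 1: Recall the z-score formula: z = (x - mu) / sigma
Step 2: Substitute values: z = (85 - 70) / 15
Step 3: z = 15 / 15 = 1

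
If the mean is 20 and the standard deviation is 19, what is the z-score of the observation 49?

1.5263

Step 1: Recall the z-score formula: z = (x - mu) / sigma
Step 2: Substitute values: z = (49 - 20) / 19
Step 3: z = 29 / 19 = 1.5263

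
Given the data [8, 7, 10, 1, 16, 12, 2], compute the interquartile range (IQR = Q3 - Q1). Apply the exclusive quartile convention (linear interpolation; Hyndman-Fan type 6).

10

Step 1: Sort the data: [1, 2, 7, 8, 10, 12, 16]
Step 2: n = 7
Step 3: Using the exclusive quartile method:
  Q1 = 2
  Q2 (median) = 8
  Q3 = 12
  IQR = Q3 - Q1 = 12 - 2 = 10
Step 4: IQR = 10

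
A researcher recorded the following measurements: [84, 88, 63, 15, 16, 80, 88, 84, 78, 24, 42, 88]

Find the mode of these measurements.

88

Step 1: Count the frequency of each value:
  15: appears 1 time(s)
  16: appears 1 time(s)
  24: appears 1 time(s)
  42: appears 1 time(s)
  63: appears 1 time(s)
  78: appears 1 time(s)
  80: appears 1 time(s)
  84: appears 2 time(s)
  88: appears 3 time(s)
Step 2: The value 88 appears most frequently (3 times).
Step 3: Mode = 88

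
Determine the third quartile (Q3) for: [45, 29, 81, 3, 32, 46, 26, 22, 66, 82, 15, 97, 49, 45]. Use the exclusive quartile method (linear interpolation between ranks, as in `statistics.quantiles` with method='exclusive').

69.75

Step 1: Sort the data: [3, 15, 22, 26, 29, 32, 45, 45, 46, 49, 66, 81, 82, 97]
Step 2: n = 14
Step 3: Using the exclusive quartile method:
  Q1 = 25
  Q2 (median) = 45
  Q3 = 69.75
  IQR = Q3 - Q1 = 69.75 - 25 = 44.75
Step 4: Q3 = 69.75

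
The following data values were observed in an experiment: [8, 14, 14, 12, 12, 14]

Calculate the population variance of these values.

4.5556

Step 1: Compute the mean: (8 + 14 + 14 + 12 + 12 + 14) / 6 = 12.3333
Step 2: Compute squared deviations from the mean:
  (8 - 12.3333)^2 = 18.7778
  (14 - 12.3333)^2 = 2.7778
  (14 - 12.3333)^2 = 2.7778
  (12 - 12.3333)^2 = 0.1111
  (12 - 12.3333)^2 = 0.1111
  (14 - 12.3333)^2 = 2.7778
Step 3: Sum of squared deviations = 27.3333
Step 4: Population variance = 27.3333 / 6 = 4.5556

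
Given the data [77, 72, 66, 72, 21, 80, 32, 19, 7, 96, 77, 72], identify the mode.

72

Step 1: Count the frequency of each value:
  7: appears 1 time(s)
  19: appears 1 time(s)
  21: appears 1 time(s)
  32: appears 1 time(s)
  66: appears 1 time(s)
  72: appears 3 time(s)
  77: appears 2 time(s)
  80: appears 1 time(s)
  96: appears 1 time(s)
Step 2: The value 72 appears most frequently (3 times).
Step 3: Mode = 72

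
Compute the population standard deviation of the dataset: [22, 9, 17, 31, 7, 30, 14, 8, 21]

8.5375

Step 1: Compute the mean: 17.6667
Step 2: Sum of squared deviations from the mean: 656
Step 3: Population variance = 656 / 9 = 72.8889
Step 4: Standard deviation = sqrt(72.8889) = 8.5375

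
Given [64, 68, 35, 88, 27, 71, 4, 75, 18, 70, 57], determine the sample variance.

730.6727

Step 1: Compute the mean: (64 + 68 + 35 + 88 + 27 + 71 + 4 + 75 + 18 + 70 + 57) / 11 = 52.4545
Step 2: Compute squared deviations from the mean:
  (64 - 52.4545)^2 = 133.2975
  (68 - 52.4545)^2 = 241.6612
  (35 - 52.4545)^2 = 304.6612
  (88 - 52.4545)^2 = 1263.4793
  (27 - 52.4545)^2 = 647.9339
  (71 - 52.4545)^2 = 343.9339
  (4 - 52.4545)^2 = 2347.843
  (75 - 52.4545)^2 = 508.2975
  (18 - 52.4545)^2 = 1187.1157
  (70 - 52.4545)^2 = 307.843
  (57 - 52.4545)^2 = 20.6612
Step 3: Sum of squared deviations = 7306.7273
Step 4: Sample variance = 7306.7273 / 10 = 730.6727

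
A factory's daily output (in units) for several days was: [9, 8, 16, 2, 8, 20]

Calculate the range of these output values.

18

Step 1: Identify the maximum value: max = 20
Step 2: Identify the minimum value: min = 2
Step 3: Range = max - min = 20 - 2 = 18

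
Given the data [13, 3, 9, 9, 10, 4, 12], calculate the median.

9

Step 1: Sort the data in ascending order: [3, 4, 9, 9, 10, 12, 13]
Step 2: The number of values is n = 7.
Step 3: Since n is odd, the median is the middle value at position 4: 9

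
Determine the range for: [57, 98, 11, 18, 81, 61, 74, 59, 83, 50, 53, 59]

87

Step 1: Identify the maximum value: max = 98
Step 2: Identify the minimum value: min = 11
Step 3: Range = max - min = 98 - 11 = 87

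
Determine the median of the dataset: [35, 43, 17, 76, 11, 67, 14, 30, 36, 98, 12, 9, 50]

35

Step 1: Sort the data in ascending order: [9, 11, 12, 14, 17, 30, 35, 36, 43, 50, 67, 76, 98]
Step 2: The number of values is n = 13.
Step 3: Since n is odd, the median is the middle value at position 7: 35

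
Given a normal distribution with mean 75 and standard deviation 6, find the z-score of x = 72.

-0.5

Step 1: Recall the z-score formula: z = (x - mu) / sigma
Step 2: Substitute values: z = (72 - 75) / 6
Step 3: z = -3 / 6 = -0.5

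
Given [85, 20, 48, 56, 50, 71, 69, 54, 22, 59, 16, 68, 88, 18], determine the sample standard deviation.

24.4239

Step 1: Compute the mean: 51.7143
Step 2: Sum of squared deviations from the mean: 7754.8571
Step 3: Sample variance = 7754.8571 / 13 = 596.5275
Step 4: Standard deviation = sqrt(596.5275) = 24.4239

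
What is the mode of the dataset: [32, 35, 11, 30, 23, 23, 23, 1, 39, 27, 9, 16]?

23

Step 1: Count the frequency of each value:
  1: appears 1 time(s)
  9: appears 1 time(s)
  11: appears 1 time(s)
  16: appears 1 time(s)
  23: appears 3 time(s)
  27: appears 1 time(s)
  30: appears 1 time(s)
  32: appears 1 time(s)
  35: appears 1 time(s)
  39: appears 1 time(s)
Step 2: The value 23 appears most frequently (3 times).
Step 3: Mode = 23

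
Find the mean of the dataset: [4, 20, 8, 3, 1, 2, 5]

6.1429

Step 1: Sum all values: 4 + 20 + 8 + 3 + 1 + 2 + 5 = 43
Step 2: Count the number of values: n = 7
Step 3: Mean = sum / n = 43 / 7 = 6.1429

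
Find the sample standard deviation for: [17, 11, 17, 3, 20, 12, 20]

6.1023

Step 1: Compute the mean: 14.2857
Step 2: Sum of squared deviations from the mean: 223.4286
Step 3: Sample variance = 223.4286 / 6 = 37.2381
Step 4: Standard deviation = sqrt(37.2381) = 6.1023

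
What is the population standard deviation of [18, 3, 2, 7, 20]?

7.5631

Step 1: Compute the mean: 10
Step 2: Sum of squared deviations from the mean: 286
Step 3: Population variance = 286 / 5 = 57.2
Step 4: Standard deviation = sqrt(57.2) = 7.5631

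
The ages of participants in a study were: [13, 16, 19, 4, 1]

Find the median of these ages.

13

Step 1: Sort the data in ascending order: [1, 4, 13, 16, 19]
Step 2: The number of values is n = 5.
Step 3: Since n is odd, the median is the middle value at position 3: 13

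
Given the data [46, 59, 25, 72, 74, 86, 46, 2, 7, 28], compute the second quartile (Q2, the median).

46

Step 1: Sort the data: [2, 7, 25, 28, 46, 46, 59, 72, 74, 86]
Step 2: n = 10
Step 3: Q2 is the median. Since n is even, it is the average of the values at positions 5 and 6:
  Q2 = (46 + 46) / 2 = 46
Step 4: Q2 = 46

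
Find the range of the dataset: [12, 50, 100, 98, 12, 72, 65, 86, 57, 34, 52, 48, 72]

88

Step 1: Identify the maximum value: max = 100
Step 2: Identify the minimum value: min = 12
Step 3: Range = max - min = 100 - 12 = 88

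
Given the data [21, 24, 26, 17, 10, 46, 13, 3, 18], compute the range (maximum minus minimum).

43

Step 1: Identify the maximum value: max = 46
Step 2: Identify the minimum value: min = 3
Step 3: Range = max - min = 46 - 3 = 43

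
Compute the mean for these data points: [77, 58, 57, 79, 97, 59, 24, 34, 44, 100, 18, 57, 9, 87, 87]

59.1333

Step 1: Sum all values: 77 + 58 + 57 + 79 + 97 + 59 + 24 + 34 + 44 + 100 + 18 + 57 + 9 + 87 + 87 = 887
Step 2: Count the number of values: n = 15
Step 3: Mean = sum / n = 887 / 15 = 59.1333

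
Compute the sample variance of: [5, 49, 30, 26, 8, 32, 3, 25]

251.9286

Step 1: Compute the mean: (5 + 49 + 30 + 26 + 8 + 32 + 3 + 25) / 8 = 22.25
Step 2: Compute squared deviations from the mean:
  (5 - 22.25)^2 = 297.5625
  (49 - 22.25)^2 = 715.5625
  (30 - 22.25)^2 = 60.0625
  (26 - 22.25)^2 = 14.0625
  (8 - 22.25)^2 = 203.0625
  (32 - 22.25)^2 = 95.0625
  (3 - 22.25)^2 = 370.5625
  (25 - 22.25)^2 = 7.5625
Step 3: Sum of squared deviations = 1763.5
Step 4: Sample variance = 1763.5 / 7 = 251.9286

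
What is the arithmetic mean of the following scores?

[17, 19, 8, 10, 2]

11.2

Step 1: Sum all values: 17 + 19 + 8 + 10 + 2 = 56
Step 2: Count the number of values: n = 5
Step 3: Mean = sum / n = 56 / 5 = 11.2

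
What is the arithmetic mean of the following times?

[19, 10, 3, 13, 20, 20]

14.1667

Step 1: Sum all values: 19 + 10 + 3 + 13 + 20 + 20 = 85
Step 2: Count the number of values: n = 6
Step 3: Mean = sum / n = 85 / 6 = 14.1667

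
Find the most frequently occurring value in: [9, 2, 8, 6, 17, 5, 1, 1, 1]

1

Step 1: Count the frequency of each value:
  1: appears 3 time(s)
  2: appears 1 time(s)
  5: appears 1 time(s)
  6: appears 1 time(s)
  8: appears 1 time(s)
  9: appears 1 time(s)
  17: appears 1 time(s)
Step 2: The value 1 appears most frequently (3 times).
Step 3: Mode = 1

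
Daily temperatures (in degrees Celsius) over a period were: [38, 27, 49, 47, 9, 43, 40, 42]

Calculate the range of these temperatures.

40

Step 1: Identify the maximum value: max = 49
Step 2: Identify the minimum value: min = 9
Step 3: Range = max - min = 49 - 9 = 40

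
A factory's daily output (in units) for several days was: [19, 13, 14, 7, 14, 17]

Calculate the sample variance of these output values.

16.8

Step 1: Compute the mean: (19 + 13 + 14 + 7 + 14 + 17) / 6 = 14
Step 2: Compute squared deviations from the mean:
  (19 - 14)^2 = 25
  (13 - 14)^2 = 1
  (14 - 14)^2 = 0
  (7 - 14)^2 = 49
  (14 - 14)^2 = 0
  (17 - 14)^2 = 9
Step 3: Sum of squared deviations = 84
Step 4: Sample variance = 84 / 5 = 16.8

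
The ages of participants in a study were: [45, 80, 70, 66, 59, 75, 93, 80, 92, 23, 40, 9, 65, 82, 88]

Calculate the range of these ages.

84

Step 1: Identify the maximum value: max = 93
Step 2: Identify the minimum value: min = 9
Step 3: Range = max - min = 93 - 9 = 84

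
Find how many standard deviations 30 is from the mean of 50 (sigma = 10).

-2

Step 1: Recall the z-score formula: z = (x - mu) / sigma
Step 2: Substitute values: z = (30 - 50) / 10
Step 3: z = -20 / 10 = -2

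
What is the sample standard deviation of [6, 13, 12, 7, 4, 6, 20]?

5.6188

Step 1: Compute the mean: 9.7143
Step 2: Sum of squared deviations from the mean: 189.4286
Step 3: Sample variance = 189.4286 / 6 = 31.5714
Step 4: Standard deviation = sqrt(31.5714) = 5.6188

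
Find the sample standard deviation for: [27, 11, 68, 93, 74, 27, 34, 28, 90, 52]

29.1936

Step 1: Compute the mean: 50.4
Step 2: Sum of squared deviations from the mean: 7670.4
Step 3: Sample variance = 7670.4 / 9 = 852.2667
Step 4: Standard deviation = sqrt(852.2667) = 29.1936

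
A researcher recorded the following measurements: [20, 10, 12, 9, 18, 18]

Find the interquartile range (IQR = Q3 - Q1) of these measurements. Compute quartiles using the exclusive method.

8.75

Step 1: Sort the data: [9, 10, 12, 18, 18, 20]
Step 2: n = 6
Step 3: Using the exclusive quartile method:
  Q1 = 9.75
  Q2 (median) = 15
  Q3 = 18.5
  IQR = Q3 - Q1 = 18.5 - 9.75 = 8.75
Step 4: IQR = 8.75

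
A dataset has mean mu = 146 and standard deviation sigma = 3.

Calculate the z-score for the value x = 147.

0.3333

Step 1: Recall the z-score formula: z = (x - mu) / sigma
Step 2: Substitute values: z = (147 - 146) / 3
Step 3: z = 1 / 3 = 0.3333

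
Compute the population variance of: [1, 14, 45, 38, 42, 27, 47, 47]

257.7344

Step 1: Compute the mean: (1 + 14 + 45 + 38 + 42 + 27 + 47 + 47) / 8 = 32.625
Step 2: Compute squared deviations from the mean:
  (1 - 32.625)^2 = 1000.1406
  (14 - 32.625)^2 = 346.8906
  (45 - 32.625)^2 = 153.1406
  (38 - 32.625)^2 = 28.8906
  (42 - 32.625)^2 = 87.8906
  (27 - 32.625)^2 = 31.6406
  (47 - 32.625)^2 = 206.6406
  (47 - 32.625)^2 = 206.6406
Step 3: Sum of squared deviations = 2061.875
Step 4: Population variance = 2061.875 / 8 = 257.7344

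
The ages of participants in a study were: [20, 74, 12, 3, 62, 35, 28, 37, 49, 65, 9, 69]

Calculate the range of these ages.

71

Step 1: Identify the maximum value: max = 74
Step 2: Identify the minimum value: min = 3
Step 3: Range = max - min = 74 - 3 = 71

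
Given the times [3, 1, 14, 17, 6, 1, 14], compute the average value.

8

Step 1: Sum all values: 3 + 1 + 14 + 17 + 6 + 1 + 14 = 56
Step 2: Count the number of values: n = 7
Step 3: Mean = sum / n = 56 / 7 = 8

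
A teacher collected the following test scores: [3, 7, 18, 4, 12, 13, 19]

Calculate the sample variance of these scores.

41.1429

Step 1: Compute the mean: (3 + 7 + 18 + 4 + 12 + 13 + 19) / 7 = 10.8571
Step 2: Compute squared deviations from the mean:
  (3 - 10.8571)^2 = 61.7347
  (7 - 10.8571)^2 = 14.8776
  (18 - 10.8571)^2 = 51.0204
  (4 - 10.8571)^2 = 47.0204
  (12 - 10.8571)^2 = 1.3061
  (13 - 10.8571)^2 = 4.5918
  (19 - 10.8571)^2 = 66.3061
Step 3: Sum of squared deviations = 246.8571
Step 4: Sample variance = 246.8571 / 6 = 41.1429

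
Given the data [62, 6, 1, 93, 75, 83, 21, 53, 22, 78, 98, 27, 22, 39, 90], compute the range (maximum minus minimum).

97

Step 1: Identify the maximum value: max = 98
Step 2: Identify the minimum value: min = 1
Step 3: Range = max - min = 98 - 1 = 97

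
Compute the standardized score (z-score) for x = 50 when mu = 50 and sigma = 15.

0

Step 1: Recall the z-score formula: z = (x - mu) / sigma
Step 2: Substitute values: z = (50 - 50) / 15
Step 3: z = 0 / 15 = 0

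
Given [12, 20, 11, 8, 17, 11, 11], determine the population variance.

14.6939

Step 1: Compute the mean: (12 + 20 + 11 + 8 + 17 + 11 + 11) / 7 = 12.8571
Step 2: Compute squared deviations from the mean:
  (12 - 12.8571)^2 = 0.7347
  (20 - 12.8571)^2 = 51.0204
  (11 - 12.8571)^2 = 3.449
  (8 - 12.8571)^2 = 23.5918
  (17 - 12.8571)^2 = 17.1633
  (11 - 12.8571)^2 = 3.449
  (11 - 12.8571)^2 = 3.449
Step 3: Sum of squared deviations = 102.8571
Step 4: Population variance = 102.8571 / 7 = 14.6939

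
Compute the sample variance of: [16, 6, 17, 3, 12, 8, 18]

34.619

Step 1: Compute the mean: (16 + 6 + 17 + 3 + 12 + 8 + 18) / 7 = 11.4286
Step 2: Compute squared deviations from the mean:
  (16 - 11.4286)^2 = 20.898
  (6 - 11.4286)^2 = 29.4694
  (17 - 11.4286)^2 = 31.0408
  (3 - 11.4286)^2 = 71.0408
  (12 - 11.4286)^2 = 0.3265
  (8 - 11.4286)^2 = 11.7551
  (18 - 11.4286)^2 = 43.1837
Step 3: Sum of squared deviations = 207.7143
Step 4: Sample variance = 207.7143 / 6 = 34.619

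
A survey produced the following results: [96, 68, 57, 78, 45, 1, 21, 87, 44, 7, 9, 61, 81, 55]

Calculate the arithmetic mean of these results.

50.7143

Step 1: Sum all values: 96 + 68 + 57 + 78 + 45 + 1 + 21 + 87 + 44 + 7 + 9 + 61 + 81 + 55 = 710
Step 2: Count the number of values: n = 14
Step 3: Mean = sum / n = 710 / 14 = 50.7143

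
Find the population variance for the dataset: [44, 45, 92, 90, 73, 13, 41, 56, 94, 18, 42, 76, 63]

660.4024

Step 1: Compute the mean: (44 + 45 + 92 + 90 + 73 + 13 + 41 + 56 + 94 + 18 + 42 + 76 + 63) / 13 = 57.4615
Step 2: Compute squared deviations from the mean:
  (44 - 57.4615)^2 = 181.213
  (45 - 57.4615)^2 = 155.2899
  (92 - 57.4615)^2 = 1192.9053
  (90 - 57.4615)^2 = 1058.7515
  (73 - 57.4615)^2 = 241.4438
  (13 - 57.4615)^2 = 1976.8284
  (41 - 57.4615)^2 = 270.9822
  (56 - 57.4615)^2 = 2.1361
  (94 - 57.4615)^2 = 1335.0592
  (18 - 57.4615)^2 = 1557.213
  (42 - 57.4615)^2 = 239.0592
  (76 - 57.4615)^2 = 343.6746
  (63 - 57.4615)^2 = 30.6746
Step 3: Sum of squared deviations = 8585.2308
Step 4: Population variance = 8585.2308 / 13 = 660.4024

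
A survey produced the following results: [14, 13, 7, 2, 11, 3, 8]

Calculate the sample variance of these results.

21.9048

Step 1: Compute the mean: (14 + 13 + 7 + 2 + 11 + 3 + 8) / 7 = 8.2857
Step 2: Compute squared deviations from the mean:
  (14 - 8.2857)^2 = 32.6531
  (13 - 8.2857)^2 = 22.2245
  (7 - 8.2857)^2 = 1.6531
  (2 - 8.2857)^2 = 39.5102
  (11 - 8.2857)^2 = 7.3673
  (3 - 8.2857)^2 = 27.9388
  (8 - 8.2857)^2 = 0.0816
Step 3: Sum of squared deviations = 131.4286
Step 4: Sample variance = 131.4286 / 6 = 21.9048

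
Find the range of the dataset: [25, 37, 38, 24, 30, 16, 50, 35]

34

Step 1: Identify the maximum value: max = 50
Step 2: Identify the minimum value: min = 16
Step 3: Range = max - min = 50 - 16 = 34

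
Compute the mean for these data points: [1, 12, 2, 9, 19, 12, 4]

8.4286

Step 1: Sum all values: 1 + 12 + 2 + 9 + 19 + 12 + 4 = 59
Step 2: Count the number of values: n = 7
Step 3: Mean = sum / n = 59 / 7 = 8.4286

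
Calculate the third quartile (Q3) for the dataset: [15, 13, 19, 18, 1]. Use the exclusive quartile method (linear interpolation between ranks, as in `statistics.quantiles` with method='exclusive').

18.5

Step 1: Sort the data: [1, 13, 15, 18, 19]
Step 2: n = 5
Step 3: Using the exclusive quartile method:
  Q1 = 7
  Q2 (median) = 15
  Q3 = 18.5
  IQR = Q3 - Q1 = 18.5 - 7 = 11.5
Step 4: Q3 = 18.5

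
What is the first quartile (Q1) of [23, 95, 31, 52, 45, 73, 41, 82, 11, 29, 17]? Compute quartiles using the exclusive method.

23

Step 1: Sort the data: [11, 17, 23, 29, 31, 41, 45, 52, 73, 82, 95]
Step 2: n = 11
Step 3: Using the exclusive quartile method:
  Q1 = 23
  Q2 (median) = 41
  Q3 = 73
  IQR = Q3 - Q1 = 73 - 23 = 50
Step 4: Q1 = 23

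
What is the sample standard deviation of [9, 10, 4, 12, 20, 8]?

5.3572

Step 1: Compute the mean: 10.5
Step 2: Sum of squared deviations from the mean: 143.5
Step 3: Sample variance = 143.5 / 5 = 28.7
Step 4: Standard deviation = sqrt(28.7) = 5.3572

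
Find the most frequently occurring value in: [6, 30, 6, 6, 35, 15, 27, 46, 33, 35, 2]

6

Step 1: Count the frequency of each value:
  2: appears 1 time(s)
  6: appears 3 time(s)
  15: appears 1 time(s)
  27: appears 1 time(s)
  30: appears 1 time(s)
  33: appears 1 time(s)
  35: appears 2 time(s)
  46: appears 1 time(s)
Step 2: The value 6 appears most frequently (3 times).
Step 3: Mode = 6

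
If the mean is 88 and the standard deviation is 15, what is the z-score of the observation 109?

1.4

Step 1: Recall the z-score formula: z = (x - mu) / sigma
Step 2: Substitute values: z = (109 - 88) / 15
Step 3: z = 21 / 15 = 1.4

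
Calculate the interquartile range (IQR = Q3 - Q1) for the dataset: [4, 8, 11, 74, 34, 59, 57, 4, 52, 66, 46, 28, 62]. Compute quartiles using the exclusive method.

51

Step 1: Sort the data: [4, 4, 8, 11, 28, 34, 46, 52, 57, 59, 62, 66, 74]
Step 2: n = 13
Step 3: Using the exclusive quartile method:
  Q1 = 9.5
  Q2 (median) = 46
  Q3 = 60.5
  IQR = Q3 - Q1 = 60.5 - 9.5 = 51
Step 4: IQR = 51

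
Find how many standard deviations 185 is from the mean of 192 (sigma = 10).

-0.7

Step 1: Recall the z-score formula: z = (x - mu) / sigma
Step 2: Substitute values: z = (185 - 192) / 10
Step 3: z = -7 / 10 = -0.7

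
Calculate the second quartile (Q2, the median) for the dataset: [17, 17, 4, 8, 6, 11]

9.5

Step 1: Sort the data: [4, 6, 8, 11, 17, 17]
Step 2: n = 6
Step 3: Q2 is the median. Since n is even, it is the average of the values at positions 3 and 4:
  Q2 = (8 + 11) / 2 = 9.5
Step 4: Q2 = 9.5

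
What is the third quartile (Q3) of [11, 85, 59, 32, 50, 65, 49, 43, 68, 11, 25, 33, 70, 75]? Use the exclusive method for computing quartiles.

68.5

Step 1: Sort the data: [11, 11, 25, 32, 33, 43, 49, 50, 59, 65, 68, 70, 75, 85]
Step 2: n = 14
Step 3: Using the exclusive quartile method:
  Q1 = 30.25
  Q2 (median) = 49.5
  Q3 = 68.5
  IQR = Q3 - Q1 = 68.5 - 30.25 = 38.25
Step 4: Q3 = 68.5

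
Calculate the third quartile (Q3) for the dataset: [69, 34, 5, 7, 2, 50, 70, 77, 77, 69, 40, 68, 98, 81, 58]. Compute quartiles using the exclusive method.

77

Step 1: Sort the data: [2, 5, 7, 34, 40, 50, 58, 68, 69, 69, 70, 77, 77, 81, 98]
Step 2: n = 15
Step 3: Using the exclusive quartile method:
  Q1 = 34
  Q2 (median) = 68
  Q3 = 77
  IQR = Q3 - Q1 = 77 - 34 = 43
Step 4: Q3 = 77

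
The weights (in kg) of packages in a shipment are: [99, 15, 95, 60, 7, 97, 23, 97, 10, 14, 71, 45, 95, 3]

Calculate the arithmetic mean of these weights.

52.2143

Step 1: Sum all values: 99 + 15 + 95 + 60 + 7 + 97 + 23 + 97 + 10 + 14 + 71 + 45 + 95 + 3 = 731
Step 2: Count the number of values: n = 14
Step 3: Mean = sum / n = 731 / 14 = 52.2143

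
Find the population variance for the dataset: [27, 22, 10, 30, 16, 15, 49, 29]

129.4375

Step 1: Compute the mean: (27 + 22 + 10 + 30 + 16 + 15 + 49 + 29) / 8 = 24.75
Step 2: Compute squared deviations from the mean:
  (27 - 24.75)^2 = 5.0625
  (22 - 24.75)^2 = 7.5625
  (10 - 24.75)^2 = 217.5625
  (30 - 24.75)^2 = 27.5625
  (16 - 24.75)^2 = 76.5625
  (15 - 24.75)^2 = 95.0625
  (49 - 24.75)^2 = 588.0625
  (29 - 24.75)^2 = 18.0625
Step 3: Sum of squared deviations = 1035.5
Step 4: Population variance = 1035.5 / 8 = 129.4375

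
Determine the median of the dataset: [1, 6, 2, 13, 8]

6

Step 1: Sort the data in ascending order: [1, 2, 6, 8, 13]
Step 2: The number of values is n = 5.
Step 3: Since n is odd, the median is the middle value at position 3: 6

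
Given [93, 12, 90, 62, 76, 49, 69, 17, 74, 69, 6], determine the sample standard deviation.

31.0305

Step 1: Compute the mean: 56.0909
Step 2: Sum of squared deviations from the mean: 9628.9091
Step 3: Sample variance = 9628.9091 / 10 = 962.8909
Step 4: Standard deviation = sqrt(962.8909) = 31.0305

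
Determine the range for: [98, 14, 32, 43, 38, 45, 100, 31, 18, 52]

86

Step 1: Identify the maximum value: max = 100
Step 2: Identify the minimum value: min = 14
Step 3: Range = max - min = 100 - 14 = 86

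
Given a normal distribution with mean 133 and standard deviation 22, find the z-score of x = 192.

2.6818

Step 1: Recall the z-score formula: z = (x - mu) / sigma
Step 2: Substitute values: z = (192 - 133) / 22
Step 3: z = 59 / 22 = 2.6818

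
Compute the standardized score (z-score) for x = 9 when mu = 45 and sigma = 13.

-2.7692

Step 1: Recall the z-score formula: z = (x - mu) / sigma
Step 2: Substitute values: z = (9 - 45) / 13
Step 3: z = -36 / 13 = -2.7692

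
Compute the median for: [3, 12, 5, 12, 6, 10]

8

Step 1: Sort the data in ascending order: [3, 5, 6, 10, 12, 12]
Step 2: The number of values is n = 6.
Step 3: Since n is even, the median is the average of positions 3 and 4:
  Median = (6 + 10) / 2 = 8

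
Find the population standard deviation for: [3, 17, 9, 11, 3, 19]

6.1824

Step 1: Compute the mean: 10.3333
Step 2: Sum of squared deviations from the mean: 229.3333
Step 3: Population variance = 229.3333 / 6 = 38.2222
Step 4: Standard deviation = sqrt(38.2222) = 6.1824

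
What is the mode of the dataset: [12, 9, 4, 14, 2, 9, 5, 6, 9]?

9

Step 1: Count the frequency of each value:
  2: appears 1 time(s)
  4: appears 1 time(s)
  5: appears 1 time(s)
  6: appears 1 time(s)
  9: appears 3 time(s)
  12: appears 1 time(s)
  14: appears 1 time(s)
Step 2: The value 9 appears most frequently (3 times).
Step 3: Mode = 9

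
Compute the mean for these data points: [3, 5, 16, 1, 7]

6.4

Step 1: Sum all values: 3 + 5 + 16 + 1 + 7 = 32
Step 2: Count the number of values: n = 5
Step 3: Mean = sum / n = 32 / 5 = 6.4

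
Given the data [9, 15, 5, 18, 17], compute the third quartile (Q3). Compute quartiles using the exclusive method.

17.5

Step 1: Sort the data: [5, 9, 15, 17, 18]
Step 2: n = 5
Step 3: Using the exclusive quartile method:
  Q1 = 7
  Q2 (median) = 15
  Q3 = 17.5
  IQR = Q3 - Q1 = 17.5 - 7 = 10.5
Step 4: Q3 = 17.5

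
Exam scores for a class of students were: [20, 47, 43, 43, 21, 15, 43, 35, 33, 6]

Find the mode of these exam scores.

43

Step 1: Count the frequency of each value:
  6: appears 1 time(s)
  15: appears 1 time(s)
  20: appears 1 time(s)
  21: appears 1 time(s)
  33: appears 1 time(s)
  35: appears 1 time(s)
  43: appears 3 time(s)
  47: appears 1 time(s)
Step 2: The value 43 appears most frequently (3 times).
Step 3: Mode = 43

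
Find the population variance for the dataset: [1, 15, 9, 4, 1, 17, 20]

53.102

Step 1: Compute the mean: (1 + 15 + 9 + 4 + 1 + 17 + 20) / 7 = 9.5714
Step 2: Compute squared deviations from the mean:
  (1 - 9.5714)^2 = 73.4694
  (15 - 9.5714)^2 = 29.4694
  (9 - 9.5714)^2 = 0.3265
  (4 - 9.5714)^2 = 31.0408
  (1 - 9.5714)^2 = 73.4694
  (17 - 9.5714)^2 = 55.1837
  (20 - 9.5714)^2 = 108.7551
Step 3: Sum of squared deviations = 371.7143
Step 4: Population variance = 371.7143 / 7 = 53.102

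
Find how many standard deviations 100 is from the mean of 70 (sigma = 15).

2

Step 1: Recall the z-score formula: z = (x - mu) / sigma
Step 2: Substitute values: z = (100 - 70) / 15
Step 3: z = 30 / 15 = 2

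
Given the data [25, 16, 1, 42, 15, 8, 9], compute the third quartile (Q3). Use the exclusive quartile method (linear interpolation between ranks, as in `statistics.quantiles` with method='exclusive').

25

Step 1: Sort the data: [1, 8, 9, 15, 16, 25, 42]
Step 2: n = 7
Step 3: Using the exclusive quartile method:
  Q1 = 8
  Q2 (median) = 15
  Q3 = 25
  IQR = Q3 - Q1 = 25 - 8 = 17
Step 4: Q3 = 25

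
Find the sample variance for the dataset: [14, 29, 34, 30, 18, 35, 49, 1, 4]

246.4444

Step 1: Compute the mean: (14 + 29 + 34 + 30 + 18 + 35 + 49 + 1 + 4) / 9 = 23.7778
Step 2: Compute squared deviations from the mean:
  (14 - 23.7778)^2 = 95.6049
  (29 - 23.7778)^2 = 27.2716
  (34 - 23.7778)^2 = 104.4938
  (30 - 23.7778)^2 = 38.716
  (18 - 23.7778)^2 = 33.3827
  (35 - 23.7778)^2 = 125.9383
  (49 - 23.7778)^2 = 636.1605
  (1 - 23.7778)^2 = 518.8272
  (4 - 23.7778)^2 = 391.1605
Step 3: Sum of squared deviations = 1971.5556
Step 4: Sample variance = 1971.5556 / 8 = 246.4444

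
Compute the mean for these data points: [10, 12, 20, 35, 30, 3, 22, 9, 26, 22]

18.9

Step 1: Sum all values: 10 + 12 + 20 + 35 + 30 + 3 + 22 + 9 + 26 + 22 = 189
Step 2: Count the number of values: n = 10
Step 3: Mean = sum / n = 189 / 10 = 18.9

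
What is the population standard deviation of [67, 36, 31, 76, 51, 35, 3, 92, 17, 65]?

26.3858

Step 1: Compute the mean: 47.3
Step 2: Sum of squared deviations from the mean: 6962.1
Step 3: Population variance = 6962.1 / 10 = 696.21
Step 4: Standard deviation = sqrt(696.21) = 26.3858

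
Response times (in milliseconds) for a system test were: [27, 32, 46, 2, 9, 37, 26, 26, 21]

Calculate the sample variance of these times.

180.1111

Step 1: Compute the mean: (27 + 32 + 46 + 2 + 9 + 37 + 26 + 26 + 21) / 9 = 25.1111
Step 2: Compute squared deviations from the mean:
  (27 - 25.1111)^2 = 3.5679
  (32 - 25.1111)^2 = 47.4568
  (46 - 25.1111)^2 = 436.3457
  (2 - 25.1111)^2 = 534.1235
  (9 - 25.1111)^2 = 259.5679
  (37 - 25.1111)^2 = 141.3457
  (26 - 25.1111)^2 = 0.7901
  (26 - 25.1111)^2 = 0.7901
  (21 - 25.1111)^2 = 16.9012
Step 3: Sum of squared deviations = 1440.8889
Step 4: Sample variance = 1440.8889 / 8 = 180.1111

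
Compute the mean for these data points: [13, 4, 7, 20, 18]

12.4

Step 1: Sum all values: 13 + 4 + 7 + 20 + 18 = 62
Step 2: Count the number of values: n = 5
Step 3: Mean = sum / n = 62 / 5 = 12.4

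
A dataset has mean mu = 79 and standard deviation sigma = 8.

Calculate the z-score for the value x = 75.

-0.5

Step 1: Recall the z-score formula: z = (x - mu) / sigma
Step 2: Substitute values: z = (75 - 79) / 8
Step 3: z = -4 / 8 = -0.5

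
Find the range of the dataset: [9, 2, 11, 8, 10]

9

Step 1: Identify the maximum value: max = 11
Step 2: Identify the minimum value: min = 2
Step 3: Range = max - min = 11 - 2 = 9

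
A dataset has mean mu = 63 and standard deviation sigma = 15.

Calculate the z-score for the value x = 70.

0.4667

Step 1: Recall the z-score formula: z = (x - mu) / sigma
Step 2: Substitute values: z = (70 - 63) / 15
Step 3: z = 7 / 15 = 0.4667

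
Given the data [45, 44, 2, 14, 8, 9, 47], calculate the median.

14

Step 1: Sort the data in ascending order: [2, 8, 9, 14, 44, 45, 47]
Step 2: The number of values is n = 7.
Step 3: Since n is odd, the median is the middle value at position 4: 14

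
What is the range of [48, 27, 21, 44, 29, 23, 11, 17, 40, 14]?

37

Step 1: Identify the maximum value: max = 48
Step 2: Identify the minimum value: min = 11
Step 3: Range = max - min = 48 - 11 = 37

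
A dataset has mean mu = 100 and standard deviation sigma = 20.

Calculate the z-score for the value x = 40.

-3

Step 1: Recall the z-score formula: z = (x - mu) / sigma
Step 2: Substitute values: z = (40 - 100) / 20
Step 3: z = -60 / 20 = -3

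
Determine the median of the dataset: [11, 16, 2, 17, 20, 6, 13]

13

Step 1: Sort the data in ascending order: [2, 6, 11, 13, 16, 17, 20]
Step 2: The number of values is n = 7.
Step 3: Since n is odd, the median is the middle value at position 4: 13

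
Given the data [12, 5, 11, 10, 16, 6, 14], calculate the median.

11

Step 1: Sort the data in ascending order: [5, 6, 10, 11, 12, 14, 16]
Step 2: The number of values is n = 7.
Step 3: Since n is odd, the median is the middle value at position 4: 11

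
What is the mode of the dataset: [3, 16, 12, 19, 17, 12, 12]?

12

Step 1: Count the frequency of each value:
  3: appears 1 time(s)
  12: appears 3 time(s)
  16: appears 1 time(s)
  17: appears 1 time(s)
  19: appears 1 time(s)
Step 2: The value 12 appears most frequently (3 times).
Step 3: Mode = 12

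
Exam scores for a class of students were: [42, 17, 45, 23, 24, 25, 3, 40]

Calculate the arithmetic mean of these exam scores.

27.375

Step 1: Sum all values: 42 + 17 + 45 + 23 + 24 + 25 + 3 + 40 = 219
Step 2: Count the number of values: n = 8
Step 3: Mean = sum / n = 219 / 8 = 27.375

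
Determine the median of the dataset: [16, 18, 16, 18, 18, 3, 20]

18

Step 1: Sort the data in ascending order: [3, 16, 16, 18, 18, 18, 20]
Step 2: The number of values is n = 7.
Step 3: Since n is odd, the median is the middle value at position 4: 18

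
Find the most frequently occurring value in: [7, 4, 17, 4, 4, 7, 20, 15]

4

Step 1: Count the frequency of each value:
  4: appears 3 time(s)
  7: appears 2 time(s)
  15: appears 1 time(s)
  17: appears 1 time(s)
  20: appears 1 time(s)
Step 2: The value 4 appears most frequently (3 times).
Step 3: Mode = 4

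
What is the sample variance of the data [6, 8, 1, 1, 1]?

11.3

Step 1: Compute the mean: (6 + 8 + 1 + 1 + 1) / 5 = 3.4
Step 2: Compute squared deviations from the mean:
  (6 - 3.4)^2 = 6.76
  (8 - 3.4)^2 = 21.16
  (1 - 3.4)^2 = 5.76
  (1 - 3.4)^2 = 5.76
  (1 - 3.4)^2 = 5.76
Step 3: Sum of squared deviations = 45.2
Step 4: Sample variance = 45.2 / 4 = 11.3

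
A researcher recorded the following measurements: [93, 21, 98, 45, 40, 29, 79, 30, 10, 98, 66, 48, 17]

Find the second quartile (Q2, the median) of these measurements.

45

Step 1: Sort the data: [10, 17, 21, 29, 30, 40, 45, 48, 66, 79, 93, 98, 98]
Step 2: n = 13
Step 3: Q2 is the median. Since n is odd, it is the middle value at position 7: 45
Step 4: Q2 = 45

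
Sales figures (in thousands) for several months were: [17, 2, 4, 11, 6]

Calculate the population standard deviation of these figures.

5.4037

Step 1: Compute the mean: 8
Step 2: Sum of squared deviations from the mean: 146
Step 3: Population variance = 146 / 5 = 29.2
Step 4: Standard deviation = sqrt(29.2) = 5.4037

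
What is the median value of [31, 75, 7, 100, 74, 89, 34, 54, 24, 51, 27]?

51

Step 1: Sort the data in ascending order: [7, 24, 27, 31, 34, 51, 54, 74, 75, 89, 100]
Step 2: The number of values is n = 11.
Step 3: Since n is odd, the median is the middle value at position 6: 51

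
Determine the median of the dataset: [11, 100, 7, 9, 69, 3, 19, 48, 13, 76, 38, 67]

28.5

Step 1: Sort the data in ascending order: [3, 7, 9, 11, 13, 19, 38, 48, 67, 69, 76, 100]
Step 2: The number of values is n = 12.
Step 3: Since n is even, the median is the average of positions 6 and 7:
  Median = (19 + 38) / 2 = 28.5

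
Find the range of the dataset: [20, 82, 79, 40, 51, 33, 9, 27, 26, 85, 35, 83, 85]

76

Step 1: Identify the maximum value: max = 85
Step 2: Identify the minimum value: min = 9
Step 3: Range = max - min = 85 - 9 = 76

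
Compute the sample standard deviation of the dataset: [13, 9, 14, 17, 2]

5.7879

Step 1: Compute the mean: 11
Step 2: Sum of squared deviations from the mean: 134
Step 3: Sample variance = 134 / 4 = 33.5
Step 4: Standard deviation = sqrt(33.5) = 5.7879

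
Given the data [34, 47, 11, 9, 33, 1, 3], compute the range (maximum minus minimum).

46

Step 1: Identify the maximum value: max = 47
Step 2: Identify the minimum value: min = 1
Step 3: Range = max - min = 47 - 1 = 46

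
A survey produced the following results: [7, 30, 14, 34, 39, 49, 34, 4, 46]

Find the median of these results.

34

Step 1: Sort the data in ascending order: [4, 7, 14, 30, 34, 34, 39, 46, 49]
Step 2: The number of values is n = 9.
Step 3: Since n is odd, the median is the middle value at position 5: 34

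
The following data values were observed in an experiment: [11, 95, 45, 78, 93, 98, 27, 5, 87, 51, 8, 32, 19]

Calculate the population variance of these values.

1190.8402

Step 1: Compute the mean: (11 + 95 + 45 + 78 + 93 + 98 + 27 + 5 + 87 + 51 + 8 + 32 + 19) / 13 = 49.9231
Step 2: Compute squared deviations from the mean:
  (11 - 49.9231)^2 = 1515.0059
  (95 - 49.9231)^2 = 2031.929
  (45 - 49.9231)^2 = 24.2367
  (78 - 49.9231)^2 = 788.3136
  (93 - 49.9231)^2 = 1855.6213
  (98 - 49.9231)^2 = 2311.3905
  (27 - 49.9231)^2 = 525.4675
  (5 - 49.9231)^2 = 2018.0828
  (87 - 49.9231)^2 = 1374.6982
  (51 - 49.9231)^2 = 1.1598
  (8 - 49.9231)^2 = 1757.5444
  (32 - 49.9231)^2 = 321.2367
  (19 - 49.9231)^2 = 956.2367
Step 3: Sum of squared deviations = 15480.9231
Step 4: Population variance = 15480.9231 / 13 = 1190.8402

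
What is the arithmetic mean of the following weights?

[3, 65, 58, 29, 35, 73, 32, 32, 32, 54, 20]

39.3636

Step 1: Sum all values: 3 + 65 + 58 + 29 + 35 + 73 + 32 + 32 + 32 + 54 + 20 = 433
Step 2: Count the number of values: n = 11
Step 3: Mean = sum / n = 433 / 11 = 39.3636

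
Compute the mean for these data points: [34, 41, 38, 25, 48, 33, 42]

37.2857

Step 1: Sum all values: 34 + 41 + 38 + 25 + 48 + 33 + 42 = 261
Step 2: Count the number of values: n = 7
Step 3: Mean = sum / n = 261 / 7 = 37.2857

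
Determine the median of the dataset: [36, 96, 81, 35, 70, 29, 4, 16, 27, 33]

34

Step 1: Sort the data in ascending order: [4, 16, 27, 29, 33, 35, 36, 70, 81, 96]
Step 2: The number of values is n = 10.
Step 3: Since n is even, the median is the average of positions 5 and 6:
  Median = (33 + 35) / 2 = 34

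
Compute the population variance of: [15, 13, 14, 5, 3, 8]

21.2222

Step 1: Compute the mean: (15 + 13 + 14 + 5 + 3 + 8) / 6 = 9.6667
Step 2: Compute squared deviations from the mean:
  (15 - 9.6667)^2 = 28.4444
  (13 - 9.6667)^2 = 11.1111
  (14 - 9.6667)^2 = 18.7778
  (5 - 9.6667)^2 = 21.7778
  (3 - 9.6667)^2 = 44.4444
  (8 - 9.6667)^2 = 2.7778
Step 3: Sum of squared deviations = 127.3333
Step 4: Population variance = 127.3333 / 6 = 21.2222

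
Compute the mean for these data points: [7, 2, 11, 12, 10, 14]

9.3333

Step 1: Sum all values: 7 + 2 + 11 + 12 + 10 + 14 = 56
Step 2: Count the number of values: n = 6
Step 3: Mean = sum / n = 56 / 6 = 9.3333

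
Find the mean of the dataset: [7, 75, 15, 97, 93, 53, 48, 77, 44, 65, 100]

61.2727

Step 1: Sum all values: 7 + 75 + 15 + 97 + 93 + 53 + 48 + 77 + 44 + 65 + 100 = 674
Step 2: Count the number of values: n = 11
Step 3: Mean = sum / n = 674 / 11 = 61.2727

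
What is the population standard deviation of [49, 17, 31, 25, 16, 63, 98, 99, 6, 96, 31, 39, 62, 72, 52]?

29.7429

Step 1: Compute the mean: 50.4
Step 2: Sum of squared deviations from the mean: 13269.6
Step 3: Population variance = 13269.6 / 15 = 884.64
Step 4: Standard deviation = sqrt(884.64) = 29.7429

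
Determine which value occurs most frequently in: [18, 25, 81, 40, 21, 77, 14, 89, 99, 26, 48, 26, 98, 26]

26

Step 1: Count the frequency of each value:
  14: appears 1 time(s)
  18: appears 1 time(s)
  21: appears 1 time(s)
  25: appears 1 time(s)
  26: appears 3 time(s)
  40: appears 1 time(s)
  48: appears 1 time(s)
  77: appears 1 time(s)
  81: appears 1 time(s)
  89: appears 1 time(s)
  98: appears 1 time(s)
  99: appears 1 time(s)
Step 2: The value 26 appears most frequently (3 times).
Step 3: Mode = 26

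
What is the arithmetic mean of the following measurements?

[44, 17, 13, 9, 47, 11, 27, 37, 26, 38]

26.9

Step 1: Sum all values: 44 + 17 + 13 + 9 + 47 + 11 + 27 + 37 + 26 + 38 = 269
Step 2: Count the number of values: n = 10
Step 3: Mean = sum / n = 269 / 10 = 26.9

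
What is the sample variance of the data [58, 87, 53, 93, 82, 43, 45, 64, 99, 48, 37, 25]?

571.6061

Step 1: Compute the mean: (58 + 87 + 53 + 93 + 82 + 43 + 45 + 64 + 99 + 48 + 37 + 25) / 12 = 61.1667
Step 2: Compute squared deviations from the mean:
  (58 - 61.1667)^2 = 10.0278
  (87 - 61.1667)^2 = 667.3611
  (53 - 61.1667)^2 = 66.6944
  (93 - 61.1667)^2 = 1013.3611
  (82 - 61.1667)^2 = 434.0278
  (43 - 61.1667)^2 = 330.0278
  (45 - 61.1667)^2 = 261.3611
  (64 - 61.1667)^2 = 8.0278
  (99 - 61.1667)^2 = 1431.3611
  (48 - 61.1667)^2 = 173.3611
  (37 - 61.1667)^2 = 584.0278
  (25 - 61.1667)^2 = 1308.0278
Step 3: Sum of squared deviations = 6287.6667
Step 4: Sample variance = 6287.6667 / 11 = 571.6061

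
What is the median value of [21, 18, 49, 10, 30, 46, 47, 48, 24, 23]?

27

Step 1: Sort the data in ascending order: [10, 18, 21, 23, 24, 30, 46, 47, 48, 49]
Step 2: The number of values is n = 10.
Step 3: Since n is even, the median is the average of positions 5 and 6:
  Median = (24 + 30) / 2 = 27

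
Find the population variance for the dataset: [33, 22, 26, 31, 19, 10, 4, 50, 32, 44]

180.29

Step 1: Compute the mean: (33 + 22 + 26 + 31 + 19 + 10 + 4 + 50 + 32 + 44) / 10 = 27.1
Step 2: Compute squared deviations from the mean:
  (33 - 27.1)^2 = 34.81
  (22 - 27.1)^2 = 26.01
  (26 - 27.1)^2 = 1.21
  (31 - 27.1)^2 = 15.21
  (19 - 27.1)^2 = 65.61
  (10 - 27.1)^2 = 292.41
  (4 - 27.1)^2 = 533.61
  (50 - 27.1)^2 = 524.41
  (32 - 27.1)^2 = 24.01
  (44 - 27.1)^2 = 285.61
Step 3: Sum of squared deviations = 1802.9
Step 4: Population variance = 1802.9 / 10 = 180.29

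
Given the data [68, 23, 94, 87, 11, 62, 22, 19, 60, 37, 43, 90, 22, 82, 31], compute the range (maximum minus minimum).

83

Step 1: Identify the maximum value: max = 94
Step 2: Identify the minimum value: min = 11
Step 3: Range = max - min = 94 - 11 = 83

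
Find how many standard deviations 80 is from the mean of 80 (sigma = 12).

0

Step 1: Recall the z-score formula: z = (x - mu) / sigma
Step 2: Substitute values: z = (80 - 80) / 12
Step 3: z = 0 / 12 = 0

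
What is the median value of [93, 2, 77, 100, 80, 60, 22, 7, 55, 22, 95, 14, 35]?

55

Step 1: Sort the data in ascending order: [2, 7, 14, 22, 22, 35, 55, 60, 77, 80, 93, 95, 100]
Step 2: The number of values is n = 13.
Step 3: Since n is odd, the median is the middle value at position 7: 55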